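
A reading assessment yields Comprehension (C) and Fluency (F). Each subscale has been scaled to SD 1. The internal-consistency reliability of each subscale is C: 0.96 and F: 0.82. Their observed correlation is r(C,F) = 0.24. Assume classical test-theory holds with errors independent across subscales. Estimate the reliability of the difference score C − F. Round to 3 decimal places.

Var(C−F) = 1 + 1 − 2·0.24 = 2 − 0.48 = 1.52.
With uncorrelated errors the cross-covariances are all true-score covariance, so they carry over unchanged; only the diagonal terms shrink to ρᵢσᵢ².
True-score variance = [0.96 + 0.82] − 0.48 = 1.78 − 0.48 = 1.3.
Reliability = 1.3 / 1.52 = 0.855.

0.855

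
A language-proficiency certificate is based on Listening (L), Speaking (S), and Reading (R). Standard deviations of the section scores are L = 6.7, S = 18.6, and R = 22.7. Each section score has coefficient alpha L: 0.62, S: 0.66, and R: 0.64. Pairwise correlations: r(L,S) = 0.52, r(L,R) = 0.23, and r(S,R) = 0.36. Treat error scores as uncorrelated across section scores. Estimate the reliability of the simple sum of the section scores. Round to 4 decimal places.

0.7729

Var(L+S+R) = 6.7² + 18.6² + 22.7² + 2·[6.7·18.6·0.52 + 6.7·22.7·0.23 + 18.6·22.7·0.36] = 906.14 + 503.565 = 1409.7.
With uncorrelated errors the cross-covariances are all true-score covariance, so they carry over unchanged; only the diagonal terms shrink to ρᵢσᵢ².
True-score variance = [6.7²·0.62 + 18.6²·0.66 + 22.7²·0.64] + 503.565 = 585.951 + 503.565 = 1089.52.
Reliability = 1089.52 / 1409.7 = 0.7729.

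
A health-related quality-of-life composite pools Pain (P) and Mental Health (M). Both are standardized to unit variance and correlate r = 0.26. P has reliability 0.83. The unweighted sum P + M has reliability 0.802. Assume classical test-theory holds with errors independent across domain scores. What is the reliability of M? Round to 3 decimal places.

Var(P+M) = 2 + 2·0.26 = 2.520.
True-score variance = ρ_P + ρ_M + 2·0.26, so 0.802 = (0.83 + ρ_M + 0.52) / 2.520.
ρ_M = 0.802·2.520 − 0.83 − 0.52 = 0.671.

0.671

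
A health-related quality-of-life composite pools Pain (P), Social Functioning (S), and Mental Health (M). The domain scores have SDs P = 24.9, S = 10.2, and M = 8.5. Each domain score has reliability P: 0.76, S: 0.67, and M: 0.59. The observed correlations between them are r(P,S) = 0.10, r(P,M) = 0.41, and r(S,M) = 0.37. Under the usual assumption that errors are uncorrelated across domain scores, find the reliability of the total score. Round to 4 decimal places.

Var(P+S+M) = 24.9² + 10.2² + 8.5² + 2·[24.9·10.2·0.10 + 24.9·8.5·0.41 + 10.2·8.5·0.37] = 796.3 + 288.507 = 1084.81.
Because errors are independent across components, Cov(Tᵢ,Tⱼ) = Cov(Xᵢ,Xⱼ); the off-diagonal part of the true-score variance is the same as above.
True-score variance = [24.9²·0.76 + 10.2²·0.67 + 8.5²·0.59] + 288.507 = 583.542 + 288.507 = 872.049.
Reliability = 872.049 / 1084.81 = 0.8039.

0.8039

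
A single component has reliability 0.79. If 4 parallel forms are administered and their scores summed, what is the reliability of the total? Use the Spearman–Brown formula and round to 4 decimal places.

ρ_k = kρ / (1 + (k−1)ρ) = 4·0.79 / (1 + 3·0.79) = 3.160 / 3.370 = 0.9377.

0.9377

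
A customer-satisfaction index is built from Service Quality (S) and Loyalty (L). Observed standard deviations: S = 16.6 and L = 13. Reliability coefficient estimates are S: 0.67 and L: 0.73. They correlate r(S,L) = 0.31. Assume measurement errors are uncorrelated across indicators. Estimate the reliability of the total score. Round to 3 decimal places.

0.764

Var(S+L) = 16.6² + 13² + 2·[16.6·13·0.31] = 444.56 + 133.796 = 578.356.
Because errors are independent across components, Cov(Tᵢ,Tⱼ) = Cov(Xᵢ,Xⱼ); the off-diagonal part of the true-score variance is the same as above.
True-score variance = [16.6²·0.67 + 13²·0.73] + 133.796 = 307.995 + 133.796 = 441.791.
Reliability = 441.791 / 578.356 = 0.764.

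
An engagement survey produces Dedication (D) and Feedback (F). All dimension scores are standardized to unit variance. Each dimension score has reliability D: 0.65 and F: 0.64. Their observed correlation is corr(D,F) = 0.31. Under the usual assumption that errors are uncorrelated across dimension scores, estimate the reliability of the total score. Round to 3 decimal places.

0.729

Var(D+F) = 2 + 2·[0.31] = 2 + 0.62 = 2.62.
Because errors are independent across components, Cov(Tᵢ,Tⱼ) = Cov(Xᵢ,Xⱼ); the off-diagonal part of the true-score variance is the same as above.
True-score variance = [0.65 + 0.64] + 0.62 = 1.29 + 0.62 = 1.91.
Reliability = 1.91 / 2.62 = 0.729.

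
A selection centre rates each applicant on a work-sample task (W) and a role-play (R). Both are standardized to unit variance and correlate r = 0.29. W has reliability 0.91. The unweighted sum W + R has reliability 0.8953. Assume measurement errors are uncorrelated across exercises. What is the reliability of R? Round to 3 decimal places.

Var(W+R) = 2 + 2·0.29 = 2.580.
True-score variance = ρ_W + ρ_R + 2·0.29, so 0.8953 = (0.91 + ρ_R + 0.58) / 2.580.
ρ_R = 0.8953·2.580 − 0.91 − 0.58 = 0.820.

0.820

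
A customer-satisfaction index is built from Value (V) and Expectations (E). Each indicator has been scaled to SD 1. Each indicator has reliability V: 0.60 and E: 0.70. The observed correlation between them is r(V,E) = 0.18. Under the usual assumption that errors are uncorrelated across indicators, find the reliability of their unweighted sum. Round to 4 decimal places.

Var(V+E) = 2 + 2·[0.18] = 2 + 0.36 = 2.36.
With uncorrelated errors the cross-covariances are all true-score covariance, so they carry over unchanged; only the diagonal terms shrink to ρᵢσᵢ².
True-score variance = [0.60 + 0.70] + 0.36 = 1.3 + 0.36 = 1.66.
Reliability = 1.66 / 2.36 = 0.7034.

0.7034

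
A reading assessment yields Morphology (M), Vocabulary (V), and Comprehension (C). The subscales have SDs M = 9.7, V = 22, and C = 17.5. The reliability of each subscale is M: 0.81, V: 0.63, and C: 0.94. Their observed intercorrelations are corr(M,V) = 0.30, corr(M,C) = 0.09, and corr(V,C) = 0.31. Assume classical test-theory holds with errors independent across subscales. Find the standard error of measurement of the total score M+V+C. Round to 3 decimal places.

Var(total) = 884.34 + 397.295 = 1281.63.
True-score variance = 669.008 + 397.295 = 1066.3, so reliability = 0.8320.
Error variance = 1281.63 − 1066.3 = 215.332; SEM = √215.332 = 14.674.

14.674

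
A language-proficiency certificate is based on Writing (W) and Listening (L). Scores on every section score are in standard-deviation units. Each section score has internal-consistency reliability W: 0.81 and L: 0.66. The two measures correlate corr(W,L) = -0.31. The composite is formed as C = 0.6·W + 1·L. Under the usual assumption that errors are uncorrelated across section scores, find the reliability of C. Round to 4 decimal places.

0.5866

Var(C) = 0.6² + 1 + 2·[0.6·(-0.31)] = 1.36 − 0.372 = 0.988.
Because errors are independent across components, Cov(Tᵢ,Tⱼ) = Cov(Xᵢ,Xⱼ); the off-diagonal part of the true-score variance is the same as above.
True-score variance = [0.6²·0.81 + 0.66] − 0.372 = 0.9516 − 0.372 = 0.5796.
Reliability = 0.5796 / 0.988 = 0.5866.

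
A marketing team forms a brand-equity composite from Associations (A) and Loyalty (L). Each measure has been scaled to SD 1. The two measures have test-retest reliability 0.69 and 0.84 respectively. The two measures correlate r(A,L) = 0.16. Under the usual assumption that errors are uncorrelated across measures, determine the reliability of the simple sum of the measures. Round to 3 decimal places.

0.797

Var(A+L) = 2 + 2·[0.16] = 2 + 0.32 = 2.32.
Under uncorrelated errors the observed covariances equal the true-score covariances, so only the own-variance terms attenuate.
True-score variance = [0.69 + 0.84] + 0.32 = 1.53 + 0.32 = 1.85.
Reliability = 1.85 / 2.32 = 0.797.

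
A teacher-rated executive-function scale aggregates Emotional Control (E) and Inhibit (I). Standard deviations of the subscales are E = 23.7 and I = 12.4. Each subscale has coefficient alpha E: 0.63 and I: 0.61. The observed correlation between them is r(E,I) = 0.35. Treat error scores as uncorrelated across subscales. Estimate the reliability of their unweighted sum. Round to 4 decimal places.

Var(E+I) = 23.7² + 12.4² + 2·[23.7·12.4·0.35] = 715.45 + 205.716 = 921.166.
Under uncorrelated errors the observed covariances equal the true-score covariances, so only the own-variance terms attenuate.
True-score variance = [23.7²·0.63 + 12.4²·0.61] + 205.716 = 447.658 + 205.716 = 653.374.
Reliability = 653.374 / 921.166 = 0.7093.

0.7093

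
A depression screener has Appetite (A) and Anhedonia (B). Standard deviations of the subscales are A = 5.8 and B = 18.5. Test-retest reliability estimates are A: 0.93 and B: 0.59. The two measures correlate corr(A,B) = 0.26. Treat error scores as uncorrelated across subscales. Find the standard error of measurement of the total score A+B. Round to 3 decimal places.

Var(total) = 375.89 + 55.796 = 431.686.
True-score variance = 233.213 + 55.796 = 289.009, so reliability = 0.6695.
Error variance = 431.686 − 289.009 = 142.677; SEM = √142.677 = 11.945.

11.945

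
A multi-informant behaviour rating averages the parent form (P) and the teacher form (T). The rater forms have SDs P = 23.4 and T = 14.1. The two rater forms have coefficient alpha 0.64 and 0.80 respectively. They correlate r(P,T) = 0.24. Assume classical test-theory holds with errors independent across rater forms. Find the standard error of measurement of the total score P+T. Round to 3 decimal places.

Var(total) = 746.37 + 158.371 = 904.741.
True-score variance = 509.486 + 158.371 = 667.858, so reliability = 0.7382.
Error variance = 904.741 − 667.858 = 236.884; SEM = √236.884 = 15.391.

15.391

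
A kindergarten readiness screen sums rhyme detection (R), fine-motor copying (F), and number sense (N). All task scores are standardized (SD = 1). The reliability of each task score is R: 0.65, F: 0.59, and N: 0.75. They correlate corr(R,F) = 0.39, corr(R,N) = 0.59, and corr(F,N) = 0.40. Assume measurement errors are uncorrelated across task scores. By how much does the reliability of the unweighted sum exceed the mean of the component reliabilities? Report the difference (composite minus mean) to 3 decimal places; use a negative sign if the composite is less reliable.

0.161

Var(sum) = 3 + 2.76 = 5.76; true-score variance = 1.99 + 2.76 = 4.75; composite reliability = 0.8247.
Mean component reliability = 0.6633.
Difference = 0.8247 − 0.6633 = 0.161.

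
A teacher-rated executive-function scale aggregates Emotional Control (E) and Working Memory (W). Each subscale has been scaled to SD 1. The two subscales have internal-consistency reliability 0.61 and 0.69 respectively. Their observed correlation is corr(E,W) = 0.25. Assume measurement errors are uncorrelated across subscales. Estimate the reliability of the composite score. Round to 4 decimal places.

0.7200

Var(E+W) = 2 + 2·[0.25] = 2 + 0.5 = 2.5.
Because errors are independent across components, Cov(Tᵢ,Tⱼ) = Cov(Xᵢ,Xⱼ); the off-diagonal part of the true-score variance is the same as above.
True-score variance = [0.61 + 0.69] + 0.5 = 1.3 + 0.5 = 1.8.
Reliability = 1.8 / 2.5 = 0.7200.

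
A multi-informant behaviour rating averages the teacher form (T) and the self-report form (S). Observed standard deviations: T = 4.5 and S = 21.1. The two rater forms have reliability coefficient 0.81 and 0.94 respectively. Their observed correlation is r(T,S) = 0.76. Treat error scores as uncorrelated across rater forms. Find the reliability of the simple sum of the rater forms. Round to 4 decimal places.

0.9499

Var(T+S) = 4.5² + 21.1² + 2·[4.5·21.1·0.76] = 465.46 + 144.324 = 609.784.
Because errors are independent across components, Cov(Tᵢ,Tⱼ) = Cov(Xᵢ,Xⱼ); the off-diagonal part of the true-score variance is the same as above.
True-score variance = [4.5²·0.81 + 21.1²·0.94] + 144.324 = 434.9 + 144.324 = 579.224.
Reliability = 579.224 / 609.784 = 0.9499.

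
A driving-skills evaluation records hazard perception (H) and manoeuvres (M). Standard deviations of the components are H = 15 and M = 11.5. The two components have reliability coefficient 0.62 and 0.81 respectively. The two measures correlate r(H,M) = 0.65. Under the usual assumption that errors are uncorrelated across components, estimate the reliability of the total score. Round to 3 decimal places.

0.810

Var(H+M) = 15² + 11.5² + 2·[15·11.5·0.65] = 357.25 + 224.25 = 581.5.
With uncorrelated errors the cross-covariances are all true-score covariance, so they carry over unchanged; only the diagonal terms shrink to ρᵢσᵢ².
True-score variance = [15²·0.62 + 11.5²·0.81] + 224.25 = 246.623 + 224.25 = 470.873.
Reliability = 470.873 / 581.5 = 0.810.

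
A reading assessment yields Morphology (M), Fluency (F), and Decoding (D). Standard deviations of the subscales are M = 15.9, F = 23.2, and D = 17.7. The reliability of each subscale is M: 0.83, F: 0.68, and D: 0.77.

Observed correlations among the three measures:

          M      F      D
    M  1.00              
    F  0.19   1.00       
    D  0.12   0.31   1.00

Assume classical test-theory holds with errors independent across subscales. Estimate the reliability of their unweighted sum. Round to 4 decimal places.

0.8166

Var(M+F+D) = 15.9² + 23.2² + 17.7² + 2·[15.9·23.2·0.19 + 15.9·17.7·0.12 + 23.2·17.7·0.31] = 1104.34 + 462.314 = 1566.65.
With uncorrelated errors the cross-covariances are all true-score covariance, so they carry over unchanged; only the diagonal terms shrink to ρᵢσᵢ².
True-score variance = [15.9²·0.83 + 23.2²·0.68 + 17.7²·0.77] + 462.314 = 817.069 + 462.314 = 1279.38.
Reliability = 1279.38 / 1566.65 = 0.8166.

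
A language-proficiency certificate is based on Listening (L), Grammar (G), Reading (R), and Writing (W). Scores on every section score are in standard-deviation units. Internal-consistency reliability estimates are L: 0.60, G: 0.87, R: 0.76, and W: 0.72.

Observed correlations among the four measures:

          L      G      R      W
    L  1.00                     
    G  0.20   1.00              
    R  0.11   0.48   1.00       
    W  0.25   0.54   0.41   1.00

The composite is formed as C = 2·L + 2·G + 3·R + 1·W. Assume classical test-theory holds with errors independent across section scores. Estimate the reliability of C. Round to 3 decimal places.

0.859

Var(C) = 2² + 2² + 3² + 1 + 2·[4·0.20 + 6·0.11 + 2·0.25 + 6·0.48 + 2·0.54 + 3·0.41] = 18 + 14.3 = 32.3.
Because errors are independent across components, Cov(Tᵢ,Tⱼ) = Cov(Xᵢ,Xⱼ); the off-diagonal part of the true-score variance is the same as above.
True-score variance = [2²·0.60 + 2²·0.87 + 3²·0.76 + 0.72] + 14.3 = 13.44 + 14.3 = 27.74.
Reliability = 27.74 / 32.3 = 0.859.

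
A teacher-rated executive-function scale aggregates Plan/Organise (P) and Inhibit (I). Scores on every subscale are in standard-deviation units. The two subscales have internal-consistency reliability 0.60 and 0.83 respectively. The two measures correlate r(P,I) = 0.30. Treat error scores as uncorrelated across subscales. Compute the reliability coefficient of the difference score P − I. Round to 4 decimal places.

Var(P−I) = 1 + 1 − 2·0.30 = 2 − 0.6 = 1.4.
Because errors are independent across components, Cov(Tᵢ,Tⱼ) = Cov(Xᵢ,Xⱼ); the off-diagonal part of the true-score variance is the same as above.
True-score variance = [0.60 + 0.83] − 0.6 = 1.43 − 0.6 = 0.83.
Reliability = 0.83 / 1.4 = 0.5929.

0.5929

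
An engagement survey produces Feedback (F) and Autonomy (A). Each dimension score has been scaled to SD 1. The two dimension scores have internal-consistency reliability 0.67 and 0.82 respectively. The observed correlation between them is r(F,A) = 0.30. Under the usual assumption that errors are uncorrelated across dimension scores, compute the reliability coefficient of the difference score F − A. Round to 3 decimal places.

Var(F−A) = 1 + 1 − 2·0.30 = 2 − 0.6 = 1.4.
Under uncorrelated errors the observed covariances equal the true-score covariances, so only the own-variance terms attenuate.
True-score variance = [0.67 + 0.82] − 0.6 = 1.49 − 0.6 = 0.89.
Reliability = 0.89 / 1.4 = 0.636.

0.636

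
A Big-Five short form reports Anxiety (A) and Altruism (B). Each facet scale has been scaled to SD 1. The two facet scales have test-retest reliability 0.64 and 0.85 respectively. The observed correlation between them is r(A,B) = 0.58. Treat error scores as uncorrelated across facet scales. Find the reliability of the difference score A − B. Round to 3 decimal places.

0.393

Var(A−B) = 1 + 1 − 2·0.58 = 2 − 1.16 = 0.84.
With uncorrelated errors the cross-covariances are all true-score covariance, so they carry over unchanged; only the diagonal terms shrink to ρᵢσᵢ².
True-score variance = [0.64 + 0.85] − 1.16 = 1.49 − 1.16 = 0.33.
Reliability = 0.33 / 0.84 = 0.393.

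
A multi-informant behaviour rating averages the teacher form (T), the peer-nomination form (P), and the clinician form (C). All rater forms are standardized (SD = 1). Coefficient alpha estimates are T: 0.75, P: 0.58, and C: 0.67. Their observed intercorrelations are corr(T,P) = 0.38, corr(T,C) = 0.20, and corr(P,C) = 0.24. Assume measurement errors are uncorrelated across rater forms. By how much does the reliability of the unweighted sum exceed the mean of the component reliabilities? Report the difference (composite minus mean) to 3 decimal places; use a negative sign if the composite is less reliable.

0.118

Var(sum) = 3 + 1.64 = 4.64; true-score variance = 2 + 1.64 = 3.64; composite reliability = 0.7845.
Mean component reliability = 0.6667.
Difference = 0.7845 − 0.6667 = 0.118.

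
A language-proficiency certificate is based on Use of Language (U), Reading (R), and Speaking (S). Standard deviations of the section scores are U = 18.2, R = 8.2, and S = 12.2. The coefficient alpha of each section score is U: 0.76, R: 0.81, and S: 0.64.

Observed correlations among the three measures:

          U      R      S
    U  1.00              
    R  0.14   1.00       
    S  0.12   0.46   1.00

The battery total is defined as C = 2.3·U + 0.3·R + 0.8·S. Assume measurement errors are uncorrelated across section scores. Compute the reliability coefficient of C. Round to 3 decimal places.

0.772

Var(C) = 2.3²·18.2² + 0.3²·8.2² + 0.8²·12.2² + 2·[0.69·18.2·8.2·0.14 + 1.84·18.2·12.2·0.12 + 0.24·8.2·12.2·0.46] = 1853.57 + 148.975 = 2002.54.
With uncorrelated errors the cross-covariances are all true-score covariance, so they carry over unchanged; only the diagonal terms shrink to ρᵢσᵢ².
True-score variance = [2.3²·18.2²·0.76 + 0.3²·8.2²·0.81 + 0.8²·12.2²·0.64] + 148.975 = 1397.58 + 148.975 = 1546.56.
Reliability = 1546.56 / 2002.54 = 0.772.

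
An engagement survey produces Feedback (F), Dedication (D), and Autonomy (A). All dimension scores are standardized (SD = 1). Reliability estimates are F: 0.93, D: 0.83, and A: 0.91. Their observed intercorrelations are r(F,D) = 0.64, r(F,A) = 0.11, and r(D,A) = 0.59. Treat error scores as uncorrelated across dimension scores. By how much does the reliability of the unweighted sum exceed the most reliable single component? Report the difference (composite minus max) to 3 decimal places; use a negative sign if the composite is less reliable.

0.012

Var(sum) = 3 + 2.68 = 5.68; true-score variance = 2.67 + 2.68 = 5.35; composite reliability = 0.9419.
Max component reliability = 0.9300.
Difference = 0.9419 − 0.9300 = 0.012.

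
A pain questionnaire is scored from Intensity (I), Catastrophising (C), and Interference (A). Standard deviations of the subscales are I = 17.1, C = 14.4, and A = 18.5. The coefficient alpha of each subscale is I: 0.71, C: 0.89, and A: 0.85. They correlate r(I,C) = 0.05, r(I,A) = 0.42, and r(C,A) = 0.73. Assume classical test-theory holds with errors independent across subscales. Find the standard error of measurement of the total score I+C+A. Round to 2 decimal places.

Var(total) = 842.02 + 679.302 = 1521.32.
True-score variance = 683.074 + 679.302 = 1362.38, so reliability = 0.8955.
Error variance = 1521.32 − 1362.38 = 158.946; SEM = √158.946 = 12.61.

12.61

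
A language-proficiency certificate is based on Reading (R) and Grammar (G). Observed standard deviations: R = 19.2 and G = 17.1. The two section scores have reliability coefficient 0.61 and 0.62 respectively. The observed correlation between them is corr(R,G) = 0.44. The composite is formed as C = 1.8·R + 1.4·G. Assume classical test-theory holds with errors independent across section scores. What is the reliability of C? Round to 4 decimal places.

0.7261

Var(C) = 1.8²·19.2² + 1.4²·17.1² + 2·[2.52·19.2·17.1·0.44] = 1767.52 + 728.082 = 2495.6.
Because errors are independent across components, Cov(Tᵢ,Tⱼ) = Cov(Xᵢ,Xⱼ); the off-diagonal part of the true-score variance is the same as above.
True-score variance = [1.8²·19.2²·0.61 + 1.4²·17.1²·0.62] + 728.082 = 1083.92 + 728.082 = 1812.
Reliability = 1812 / 2495.6 = 0.7261.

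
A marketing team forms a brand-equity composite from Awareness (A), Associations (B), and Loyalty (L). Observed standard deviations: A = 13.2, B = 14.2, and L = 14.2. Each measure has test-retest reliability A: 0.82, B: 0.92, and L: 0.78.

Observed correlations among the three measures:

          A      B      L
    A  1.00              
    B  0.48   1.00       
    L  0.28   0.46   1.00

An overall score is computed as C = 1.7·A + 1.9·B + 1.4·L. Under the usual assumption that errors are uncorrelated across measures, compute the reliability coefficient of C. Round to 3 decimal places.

Var(C) = 1.7²·13.2² + 1.9²·14.2² + 1.4²·14.2² + 2·[3.23·13.2·14.2·0.48 + 2.38·13.2·14.2·0.28 + 2.66·14.2·14.2·0.46] = 1626.69 + 1324.49 = 2951.18.
Under uncorrelated errors the observed covariances equal the true-score covariances, so only the own-variance terms attenuate.
True-score variance = [1.7²·13.2²·0.82 + 1.9²·14.2²·0.92 + 1.4²·14.2²·0.78] + 1324.49 = 1390.87 + 1324.49 = 2715.36.
Reliability = 2715.36 / 2951.18 = 0.920.

0.920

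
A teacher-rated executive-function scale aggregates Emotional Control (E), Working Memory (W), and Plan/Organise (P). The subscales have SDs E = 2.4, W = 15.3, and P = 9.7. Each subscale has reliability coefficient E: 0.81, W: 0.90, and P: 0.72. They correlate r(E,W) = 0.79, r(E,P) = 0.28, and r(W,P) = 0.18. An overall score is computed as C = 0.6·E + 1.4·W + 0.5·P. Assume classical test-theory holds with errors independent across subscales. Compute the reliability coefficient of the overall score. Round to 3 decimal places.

0.908

Var(C) = 0.6²·2.4² + 1.4²·15.3² + 0.5²·9.7² + 2·[0.84·2.4·15.3·0.79 + 0.3·2.4·9.7·0.28 + 0.7·15.3·9.7·0.18] = 484.412 + 90.0451 = 574.458.
With uncorrelated errors the cross-covariances are all true-score covariance, so they carry over unchanged; only the diagonal terms shrink to ρᵢσᵢ².
True-score variance = [0.6²·2.4²·0.81 + 1.4²·15.3²·0.90 + 0.5²·9.7²·0.72] + 90.0451 = 431.551 + 90.0451 = 521.596.
Reliability = 521.596 / 574.458 = 0.908.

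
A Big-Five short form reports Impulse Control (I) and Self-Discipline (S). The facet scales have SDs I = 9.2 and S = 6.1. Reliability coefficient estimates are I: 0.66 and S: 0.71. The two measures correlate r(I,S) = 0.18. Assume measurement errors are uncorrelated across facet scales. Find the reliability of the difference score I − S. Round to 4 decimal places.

0.6107

Var(I−S) = 9.2² + 6.1² − 2·9.2·6.1·0.18 = 121.85 − 20.2032 = 101.647.
Because errors are independent across components, Cov(Tᵢ,Tⱼ) = Cov(Xᵢ,Xⱼ); the off-diagonal part of the true-score variance is the same as above.
True-score variance = [9.2²·0.66 + 6.1²·0.71] − 20.2032 = 82.2815 − 20.2032 = 62.0783.
Reliability = 62.0783 / 101.647 = 0.6107.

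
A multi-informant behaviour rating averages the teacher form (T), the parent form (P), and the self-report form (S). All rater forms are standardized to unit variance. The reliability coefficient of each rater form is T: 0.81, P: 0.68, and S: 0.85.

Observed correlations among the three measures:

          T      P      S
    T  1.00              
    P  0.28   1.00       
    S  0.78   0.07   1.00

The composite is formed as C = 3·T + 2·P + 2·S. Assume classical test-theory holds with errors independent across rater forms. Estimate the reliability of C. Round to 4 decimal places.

Var(C) = 3² + 2² + 2² + 2·[6·0.28 + 6·0.78 + 4·0.07] = 17 + 13.28 = 30.28.
With uncorrelated errors the cross-covariances are all true-score covariance, so they carry over unchanged; only the diagonal terms shrink to ρᵢσᵢ².
True-score variance = [3²·0.81 + 2²·0.68 + 2²·0.85] + 13.28 = 13.41 + 13.28 = 26.69.
Reliability = 26.69 / 30.28 = 0.8814.

0.8814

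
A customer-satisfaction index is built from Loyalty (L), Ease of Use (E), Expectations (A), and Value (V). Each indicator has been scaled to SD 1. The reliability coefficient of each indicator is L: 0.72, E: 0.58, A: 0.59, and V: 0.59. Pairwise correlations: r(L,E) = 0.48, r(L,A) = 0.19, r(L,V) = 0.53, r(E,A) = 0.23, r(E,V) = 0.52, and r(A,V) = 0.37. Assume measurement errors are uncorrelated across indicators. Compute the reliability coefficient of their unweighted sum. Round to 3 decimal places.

Var(L+E+A+V) = 4 + 2·[0.48 + 0.19 + 0.53 + 0.23 + 0.52 + 0.37] = 4 + 4.64 = 8.64.
Under uncorrelated errors the observed covariances equal the true-score covariances, so only the own-variance terms attenuate.
True-score variance = [0.72 + 0.58 + 0.59 + 0.59] + 4.64 = 2.48 + 4.64 = 7.12.
Reliability = 7.12 / 8.64 = 0.824.

0.824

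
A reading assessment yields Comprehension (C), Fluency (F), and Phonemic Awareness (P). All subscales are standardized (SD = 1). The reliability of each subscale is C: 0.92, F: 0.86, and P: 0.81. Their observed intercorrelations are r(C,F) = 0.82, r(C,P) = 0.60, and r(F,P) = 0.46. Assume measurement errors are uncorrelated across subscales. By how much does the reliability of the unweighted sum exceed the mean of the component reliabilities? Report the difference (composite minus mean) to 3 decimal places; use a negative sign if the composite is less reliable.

Var(sum) = 3 + 3.76 = 6.76; true-score variance = 2.59 + 3.76 = 6.35; composite reliability = 0.9393.
Mean component reliability = 0.8633.
Difference = 0.9393 − 0.8633 = 0.076.

0.076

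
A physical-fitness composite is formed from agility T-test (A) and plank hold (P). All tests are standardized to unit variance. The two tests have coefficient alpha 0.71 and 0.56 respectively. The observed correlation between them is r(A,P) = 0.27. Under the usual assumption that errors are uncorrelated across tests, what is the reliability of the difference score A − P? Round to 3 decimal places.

Var(A−P) = 1 + 1 − 2·0.27 = 2 − 0.54 = 1.46.
Because errors are independent across components, Cov(Tᵢ,Tⱼ) = Cov(Xᵢ,Xⱼ); the off-diagonal part of the true-score variance is the same as above.
True-score variance = [0.71 + 0.56] − 0.54 = 1.27 − 0.54 = 0.73.
Reliability = 0.73 / 1.46 = 0.500.

0.500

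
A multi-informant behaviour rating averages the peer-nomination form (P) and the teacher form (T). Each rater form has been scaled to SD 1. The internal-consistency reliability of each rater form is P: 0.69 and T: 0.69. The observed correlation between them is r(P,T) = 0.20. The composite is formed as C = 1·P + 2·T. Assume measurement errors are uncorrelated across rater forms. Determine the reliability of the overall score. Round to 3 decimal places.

Var(C) = 1 + 2² + 2·[2·0.20] = 5 + 0.8 = 5.8.
Under uncorrelated errors the observed covariances equal the true-score covariances, so only the own-variance terms attenuate.
True-score variance = [0.69 + 2²·0.69] + 0.8 = 3.45 + 0.8 = 4.25.
Reliability = 4.25 / 5.8 = 0.733.

0.733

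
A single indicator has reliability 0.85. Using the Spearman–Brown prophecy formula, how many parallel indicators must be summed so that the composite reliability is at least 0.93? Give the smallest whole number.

3

k ≥ ρ*(1−ρ₁)/(ρ₁(1−ρ*)) = 0.93·0.15 / (0.85·0.07) = 2.345.
Smallest integer k = 3.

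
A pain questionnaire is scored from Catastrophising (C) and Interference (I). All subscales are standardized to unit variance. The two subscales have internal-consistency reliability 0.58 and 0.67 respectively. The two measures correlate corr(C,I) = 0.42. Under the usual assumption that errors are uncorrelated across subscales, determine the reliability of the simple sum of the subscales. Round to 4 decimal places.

Var(C+I) = 2 + 2·[0.42] = 2 + 0.84 = 2.84.
Under uncorrelated errors the observed covariances equal the true-score covariances, so only the own-variance terms attenuate.
True-score variance = [0.58 + 0.67] + 0.84 = 1.25 + 0.84 = 2.09.
Reliability = 2.09 / 2.84 = 0.7359.

0.7359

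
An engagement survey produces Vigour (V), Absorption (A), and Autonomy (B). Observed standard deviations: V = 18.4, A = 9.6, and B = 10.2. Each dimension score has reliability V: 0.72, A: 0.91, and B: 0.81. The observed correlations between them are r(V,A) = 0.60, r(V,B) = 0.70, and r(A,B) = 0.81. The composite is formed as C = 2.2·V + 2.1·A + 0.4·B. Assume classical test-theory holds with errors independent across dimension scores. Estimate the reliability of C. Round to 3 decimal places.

Var(C) = 2.2²·18.4² + 2.1²·9.6² + 0.4²·10.2² + 2·[4.62·18.4·9.6·0.60 + 0.88·18.4·10.2·0.70 + 0.84·9.6·10.2·0.81] = 2061.7 + 1343.76 = 3405.47.
Under uncorrelated errors the observed covariances equal the true-score covariances, so only the own-variance terms attenuate.
True-score variance = [2.2²·18.4²·0.72 + 2.1²·9.6²·0.91 + 0.4²·10.2²·0.81] + 1343.76 = 1563.14 + 1343.76 = 2906.91.
Reliability = 2906.91 / 3405.47 = 0.854.

0.854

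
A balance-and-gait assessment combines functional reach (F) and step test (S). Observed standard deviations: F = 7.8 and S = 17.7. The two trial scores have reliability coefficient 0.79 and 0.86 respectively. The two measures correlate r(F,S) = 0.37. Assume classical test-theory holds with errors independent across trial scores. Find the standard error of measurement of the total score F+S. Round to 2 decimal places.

Var(total) = 374.13 + 102.164 = 476.294.
True-score variance = 317.493 + 102.164 = 419.657, so reliability = 0.8811.
Error variance = 476.294 − 419.657 = 56.637; SEM = √56.637 = 7.53.

7.53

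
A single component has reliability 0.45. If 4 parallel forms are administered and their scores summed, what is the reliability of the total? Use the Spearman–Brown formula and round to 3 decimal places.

0.766

ρ_k = kρ / (1 + (k−1)ρ) = 4·0.45 / (1 + 3·0.45) = 1.800 / 2.350 = 0.766.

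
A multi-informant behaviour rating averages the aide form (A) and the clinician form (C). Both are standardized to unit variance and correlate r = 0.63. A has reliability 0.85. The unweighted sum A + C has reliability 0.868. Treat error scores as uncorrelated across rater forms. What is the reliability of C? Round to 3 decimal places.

0.720

Var(A+C) = 2 + 2·0.63 = 3.260.
True-score variance = ρ_A + ρ_C + 2·0.63, so 0.868 = (0.85 + ρ_C + 1.26) / 3.260.
ρ_C = 0.868·3.260 − 0.85 − 1.26 = 0.720.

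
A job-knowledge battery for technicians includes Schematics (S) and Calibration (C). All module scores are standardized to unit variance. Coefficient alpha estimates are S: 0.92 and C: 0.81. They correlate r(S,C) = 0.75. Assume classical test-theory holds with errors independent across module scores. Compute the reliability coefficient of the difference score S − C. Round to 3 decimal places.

Var(S−C) = 1 + 1 − 2·0.75 = 2 − 1.5 = 0.5.
With uncorrelated errors the cross-covariances are all true-score covariance, so they carry over unchanged; only the diagonal terms shrink to ρᵢσᵢ².
True-score variance = [0.92 + 0.81] − 1.5 = 1.73 − 1.5 = 0.23.
Reliability = 0.23 / 0.5 = 0.460.

0.460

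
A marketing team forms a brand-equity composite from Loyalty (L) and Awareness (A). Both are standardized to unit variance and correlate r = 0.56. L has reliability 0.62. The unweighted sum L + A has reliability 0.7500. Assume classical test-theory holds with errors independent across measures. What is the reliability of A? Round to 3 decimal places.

0.600

Var(L+A) = 2 + 2·0.56 = 3.120.
True-score variance = ρ_L + ρ_A + 2·0.56, so 0.7500 = (0.62 + ρ_A + 1.12) / 3.120.
ρ_A = 0.7500·3.120 − 0.62 − 1.12 = 0.600.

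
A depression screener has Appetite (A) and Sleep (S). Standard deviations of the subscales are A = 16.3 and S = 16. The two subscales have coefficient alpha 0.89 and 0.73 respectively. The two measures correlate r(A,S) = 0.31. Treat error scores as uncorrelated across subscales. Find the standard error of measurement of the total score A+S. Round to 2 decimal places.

Var(total) = 521.69 + 161.696 = 683.386.
True-score variance = 423.344 + 161.696 = 585.04, so reliability = 0.8561.
Error variance = 683.386 − 585.04 = 98.3459; SEM = √98.3459 = 9.92.

9.92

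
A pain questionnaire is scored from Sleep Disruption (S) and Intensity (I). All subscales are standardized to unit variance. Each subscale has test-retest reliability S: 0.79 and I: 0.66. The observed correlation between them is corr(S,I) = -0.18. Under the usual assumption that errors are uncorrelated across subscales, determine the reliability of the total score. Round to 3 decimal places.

Var(S+I) = 2 + 2·[(-0.18)] = 2 − 0.36 = 1.64.
Because errors are independent across components, Cov(Tᵢ,Tⱼ) = Cov(Xᵢ,Xⱼ); the off-diagonal part of the true-score variance is the same as above.
True-score variance = [0.79 + 0.66] − 0.36 = 1.45 − 0.36 = 1.09.
Reliability = 1.09 / 1.64 = 0.665.

0.665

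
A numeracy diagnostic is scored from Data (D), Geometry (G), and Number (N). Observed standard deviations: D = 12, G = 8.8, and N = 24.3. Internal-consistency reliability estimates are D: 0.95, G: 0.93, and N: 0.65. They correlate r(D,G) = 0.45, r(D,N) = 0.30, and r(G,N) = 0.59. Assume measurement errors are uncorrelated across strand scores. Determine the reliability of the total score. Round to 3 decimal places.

Var(D+G+N) = 12² + 8.8² + 24.3² + 2·[12·8.8·0.45 + 12·24.3·0.30 + 8.8·24.3·0.59] = 811.93 + 522.331 = 1334.26.
Because errors are independent across components, Cov(Tᵢ,Tⱼ) = Cov(Xᵢ,Xⱼ); the off-diagonal part of the true-score variance is the same as above.
True-score variance = [12²·0.95 + 8.8²·0.93 + 24.3²·0.65] + 522.331 = 592.638 + 522.331 = 1114.97.
Reliability = 1114.97 / 1334.26 = 0.836.

0.836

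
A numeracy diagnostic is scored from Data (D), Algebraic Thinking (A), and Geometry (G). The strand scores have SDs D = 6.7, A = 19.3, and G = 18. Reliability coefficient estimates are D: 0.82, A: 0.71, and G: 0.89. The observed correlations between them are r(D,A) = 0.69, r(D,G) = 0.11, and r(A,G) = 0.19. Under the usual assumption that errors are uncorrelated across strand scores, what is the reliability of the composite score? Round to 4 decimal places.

0.8593

Var(D+A+G) = 6.7² + 19.3² + 18² + 2·[6.7·19.3·0.69 + 6.7·18·0.11 + 19.3·18·0.19] = 741.38 + 336.992 = 1078.37.
Under uncorrelated errors the observed covariances equal the true-score covariances, so only the own-variance terms attenuate.
True-score variance = [6.7²·0.82 + 19.3²·0.71 + 18²·0.89] + 336.992 = 589.638 + 336.992 = 926.63.
Reliability = 926.63 / 1078.37 = 0.8593.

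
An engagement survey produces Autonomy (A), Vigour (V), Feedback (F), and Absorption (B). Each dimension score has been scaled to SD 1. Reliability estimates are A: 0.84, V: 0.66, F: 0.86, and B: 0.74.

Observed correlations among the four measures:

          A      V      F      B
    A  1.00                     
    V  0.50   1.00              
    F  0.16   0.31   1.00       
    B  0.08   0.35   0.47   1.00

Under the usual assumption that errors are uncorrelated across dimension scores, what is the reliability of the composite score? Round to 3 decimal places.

0.884

Var(A+V+F+B) = 4 + 2·[0.50 + 0.16 + 0.08 + 0.31 + 0.35 + 0.47] = 4 + 3.74 = 7.74.
Under uncorrelated errors the observed covariances equal the true-score covariances, so only the own-variance terms attenuate.
True-score variance = [0.84 + 0.66 + 0.86 + 0.74] + 3.74 = 3.1 + 3.74 = 6.84.
Reliability = 6.84 / 7.74 = 0.884.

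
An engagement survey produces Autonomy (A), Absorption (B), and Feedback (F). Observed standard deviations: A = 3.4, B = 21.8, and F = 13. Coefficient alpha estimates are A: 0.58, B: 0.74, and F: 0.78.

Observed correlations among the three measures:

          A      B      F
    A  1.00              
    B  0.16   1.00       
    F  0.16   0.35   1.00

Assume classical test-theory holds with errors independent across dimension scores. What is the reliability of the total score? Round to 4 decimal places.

0.8144

Var(A+B+F) = 3.4² + 21.8² + 13² + 2·[3.4·21.8·0.16 + 3.4·13·0.16 + 21.8·13·0.35] = 655.8 + 236.242 = 892.042.
Because errors are independent across components, Cov(Tᵢ,Tⱼ) = Cov(Xᵢ,Xⱼ); the off-diagonal part of the true-score variance is the same as above.
True-score variance = [3.4²·0.58 + 21.8²·0.74 + 13²·0.78] + 236.242 = 490.202 + 236.242 = 726.445.
Reliability = 726.445 / 892.042 = 0.8144.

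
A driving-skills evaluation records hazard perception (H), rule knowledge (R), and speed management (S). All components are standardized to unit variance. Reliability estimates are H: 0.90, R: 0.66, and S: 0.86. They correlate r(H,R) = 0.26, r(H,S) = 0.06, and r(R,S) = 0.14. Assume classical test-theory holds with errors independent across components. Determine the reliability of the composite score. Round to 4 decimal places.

Var(H+R+S) = 3 + 2·[0.26 + 0.06 + 0.14] = 3 + 0.92 = 3.92.
Under uncorrelated errors the observed covariances equal the true-score covariances, so only the own-variance terms attenuate.
True-score variance = [0.90 + 0.66 + 0.86] + 0.92 = 2.42 + 0.92 = 3.34.
Reliability = 3.34 / 3.92 = 0.8520.

0.8520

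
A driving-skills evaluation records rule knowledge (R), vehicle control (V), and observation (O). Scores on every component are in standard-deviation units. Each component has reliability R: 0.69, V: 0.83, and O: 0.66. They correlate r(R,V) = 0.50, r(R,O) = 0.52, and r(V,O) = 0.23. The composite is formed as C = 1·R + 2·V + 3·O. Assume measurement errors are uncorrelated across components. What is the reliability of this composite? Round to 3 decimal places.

Var(C) = 1 + 2² + 3² + 2·[2·0.50 + 3·0.52 + 6·0.23] = 14 + 7.88 = 21.88.
Because errors are independent across components, Cov(Tᵢ,Tⱼ) = Cov(Xᵢ,Xⱼ); the off-diagonal part of the true-score variance is the same as above.
True-score variance = [0.69 + 2²·0.83 + 3²·0.66] + 7.88 = 9.95 + 7.88 = 17.83.
Reliability = 17.83 / 21.88 = 0.815.

0.815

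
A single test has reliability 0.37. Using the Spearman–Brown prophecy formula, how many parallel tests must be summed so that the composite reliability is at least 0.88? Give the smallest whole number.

k ≥ ρ*(1−ρ₁)/(ρ₁(1−ρ*)) = 0.88·0.63 / (0.37·0.12) = 12.486.
Smallest integer k = 13.

13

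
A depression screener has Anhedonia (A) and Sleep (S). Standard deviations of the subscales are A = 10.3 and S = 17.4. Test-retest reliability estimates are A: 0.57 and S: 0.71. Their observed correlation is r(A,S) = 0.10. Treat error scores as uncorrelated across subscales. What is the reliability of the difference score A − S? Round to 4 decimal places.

Var(A−S) = 10.3² + 17.4² − 2·10.3·17.4·0.10 = 408.85 − 35.844 = 373.006.
Under uncorrelated errors the observed covariances equal the true-score covariances, so only the own-variance terms attenuate.
True-score variance = [10.3²·0.57 + 17.4²·0.71] − 35.844 = 275.431 − 35.844 = 239.587.
Reliability = 239.587 / 373.006 = 0.6423.

0.6423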